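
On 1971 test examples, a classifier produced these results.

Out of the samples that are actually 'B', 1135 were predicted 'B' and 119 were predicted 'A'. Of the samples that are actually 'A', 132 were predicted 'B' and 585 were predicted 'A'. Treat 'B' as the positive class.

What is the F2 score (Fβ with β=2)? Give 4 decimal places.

Fβ = (1+β²)·TP / ((1+β²)·TP + β²·FN + FP), with β²=4
= 5·1135 / (5·1135 + 4·119 + 132) = 0.9032

0.9032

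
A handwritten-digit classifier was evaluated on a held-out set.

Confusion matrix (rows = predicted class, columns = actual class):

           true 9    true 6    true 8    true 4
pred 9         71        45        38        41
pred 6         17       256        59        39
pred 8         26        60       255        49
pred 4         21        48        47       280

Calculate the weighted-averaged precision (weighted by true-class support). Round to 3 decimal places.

0.652

Per-class precision (TP/(TP+FP)):
  9: TP=71, FP=45+38+41=124 → 71/195 = 0.3641
  6: TP=256, FP=17+59+39=115 → 256/371 = 0.6900
  8: TP=255, FP=26+60+49=135 → 255/390 = 0.6538
  4: TP=280, FP=21+48+47=116 → 280/396 = 0.7071
Weighted-precision = Σ (supportᵢ/N)·precisionᵢ with N=1352: (135/1352)·0.3641 + (409/1352)·0.6900 + (399/1352)·0.6538 + (409/1352)·0.7071 = 0.652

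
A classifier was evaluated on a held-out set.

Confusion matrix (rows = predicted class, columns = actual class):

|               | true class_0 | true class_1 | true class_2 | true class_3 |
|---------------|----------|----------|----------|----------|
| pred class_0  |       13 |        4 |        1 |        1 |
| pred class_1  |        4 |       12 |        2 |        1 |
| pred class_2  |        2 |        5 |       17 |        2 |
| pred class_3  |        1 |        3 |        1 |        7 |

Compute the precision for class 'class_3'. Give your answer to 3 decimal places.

precision = TP/(TP+FP).
class_3: TP=7, FP=1+3+1=5 → 7/12 = 0.5833

0.583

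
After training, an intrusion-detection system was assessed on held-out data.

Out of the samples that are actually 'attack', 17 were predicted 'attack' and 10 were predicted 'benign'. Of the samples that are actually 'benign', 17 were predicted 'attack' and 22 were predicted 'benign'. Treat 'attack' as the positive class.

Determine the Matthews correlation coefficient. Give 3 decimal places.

0.191

MCC = (TP·TN − FP·FN) / √((TP+FP)(TP+FN)(TN+FP)(TN+FN))
Numerator = 17·22 − 17·10 = 204
Denominator = √(34·27·39·32) = √1145664 = 1070.3569
MCC = 204 / 1070.3569 = 0.191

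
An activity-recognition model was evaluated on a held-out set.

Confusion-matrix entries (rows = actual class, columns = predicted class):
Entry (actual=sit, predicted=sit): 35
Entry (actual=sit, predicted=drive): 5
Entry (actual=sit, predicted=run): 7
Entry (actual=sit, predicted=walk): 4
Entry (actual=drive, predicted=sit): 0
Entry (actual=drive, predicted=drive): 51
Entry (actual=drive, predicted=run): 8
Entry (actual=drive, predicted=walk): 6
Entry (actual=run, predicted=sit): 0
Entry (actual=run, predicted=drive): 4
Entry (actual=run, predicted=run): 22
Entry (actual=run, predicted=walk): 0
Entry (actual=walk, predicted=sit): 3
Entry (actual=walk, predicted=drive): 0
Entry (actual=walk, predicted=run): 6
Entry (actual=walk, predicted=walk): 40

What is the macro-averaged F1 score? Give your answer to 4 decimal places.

0.7621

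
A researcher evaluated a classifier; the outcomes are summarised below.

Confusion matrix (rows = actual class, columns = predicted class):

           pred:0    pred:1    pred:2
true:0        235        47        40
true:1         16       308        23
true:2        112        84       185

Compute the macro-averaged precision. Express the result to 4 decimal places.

0.6983

Per-class precision (TP/(TP+FP)):
  0: TP=235, FP=16+112=128 → 235/363 = 0.64738
  1: TP=308, FP=47+84=131 → 308/439 = 0.70159
  2: TP=185, FP=40+23=63 → 185/248 = 0.74597
Macro-precision = mean = (0.64738 + 0.70159 + 0.74597) / 3 = 0.6983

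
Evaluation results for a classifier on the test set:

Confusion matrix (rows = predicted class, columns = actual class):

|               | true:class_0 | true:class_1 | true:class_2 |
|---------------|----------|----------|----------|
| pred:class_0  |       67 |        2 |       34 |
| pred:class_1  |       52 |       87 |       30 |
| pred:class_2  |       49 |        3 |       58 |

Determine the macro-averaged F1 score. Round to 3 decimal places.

Per-class F1 score (2·TP/(2·TP+FP+FN)):
  class_0: TP=67, FP=2+34=36, FN=52+49=101 → 134/271 = 0.4945
  class_1: TP=87, FP=52+30=82, FN=2+3=5 → 174/261 = 0.6667
  class_2: TP=58, FP=49+3=52, FN=34+30=64 → 116/232 = 0.5000
Macro-F1 score = mean = (0.4945 + 0.6667 + 0.5000) / 3 = 0.554

0.554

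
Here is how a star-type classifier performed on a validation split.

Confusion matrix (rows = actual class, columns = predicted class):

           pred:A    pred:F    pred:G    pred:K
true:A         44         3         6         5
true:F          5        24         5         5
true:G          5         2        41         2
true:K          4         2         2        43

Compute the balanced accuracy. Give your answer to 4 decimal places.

Balanced accuracy = mean of per-class recall.
  A: recall = 44/58 = 0.75862
  F: recall = 24/39 = 0.61538
  G: recall = 41/50 = 0.82000
  K: recall = 43/51 = 0.84314
Mean = (0.75862 + 0.61538 + 0.82000 + 0.84314) / 4 = 0.7593

0.7593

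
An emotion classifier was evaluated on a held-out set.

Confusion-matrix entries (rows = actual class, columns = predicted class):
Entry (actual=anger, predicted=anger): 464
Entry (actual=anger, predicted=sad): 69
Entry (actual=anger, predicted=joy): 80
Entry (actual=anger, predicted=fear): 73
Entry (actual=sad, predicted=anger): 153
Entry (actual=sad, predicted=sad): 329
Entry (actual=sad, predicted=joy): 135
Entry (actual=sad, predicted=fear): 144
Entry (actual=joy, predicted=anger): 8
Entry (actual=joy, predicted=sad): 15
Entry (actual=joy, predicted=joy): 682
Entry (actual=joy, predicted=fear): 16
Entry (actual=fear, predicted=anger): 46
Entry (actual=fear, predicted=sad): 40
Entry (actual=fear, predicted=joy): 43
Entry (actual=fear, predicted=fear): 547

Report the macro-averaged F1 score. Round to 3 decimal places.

0.700

Per-class F1 score (2·TP/(2·TP+FP+FN)):
  anger: TP=464, FP=153+8+46=207, FN=69+80+73=222 → 928/1357 = 0.6839
  sad: TP=329, FP=69+15+40=124, FN=153+135+144=432 → 658/1214 = 0.5420
  joy: TP=682, FP=80+135+43=258, FN=8+15+16=39 → 1364/1661 = 0.8212
  fear: TP=547, FP=73+144+16=233, FN=46+40+43=129 → 1094/1456 = 0.7514
Macro-F1 score = mean = (0.6839 + 0.5420 + 0.8212 + 0.7514) / 4 = 0.700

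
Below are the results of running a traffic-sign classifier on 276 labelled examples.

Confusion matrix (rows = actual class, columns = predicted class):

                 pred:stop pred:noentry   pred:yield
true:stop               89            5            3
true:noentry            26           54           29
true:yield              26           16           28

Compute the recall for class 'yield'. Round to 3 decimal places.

0.400

Treat 'yield' as positive and all other classes as negative.
recall = TP/(TP+FN).
yield: TP=28, FN=26+16=42 → 28/70 = 0.4000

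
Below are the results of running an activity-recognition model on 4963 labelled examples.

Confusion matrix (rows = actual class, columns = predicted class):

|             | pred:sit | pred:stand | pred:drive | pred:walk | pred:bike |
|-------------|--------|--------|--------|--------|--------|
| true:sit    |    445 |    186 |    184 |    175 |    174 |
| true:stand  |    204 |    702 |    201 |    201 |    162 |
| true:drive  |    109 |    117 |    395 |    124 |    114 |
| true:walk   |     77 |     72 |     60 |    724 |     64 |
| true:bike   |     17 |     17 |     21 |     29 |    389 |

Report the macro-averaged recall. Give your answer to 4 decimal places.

0.5737

Per-class recall (TP/(TP+FN)):
  sit: TP=445, FN=186+184+175+174=719 → 445/1164 = 0.38230
  stand: TP=702, FN=204+201+201+162=768 → 702/1470 = 0.47755
  drive: TP=395, FN=109+117+124+114=464 → 395/859 = 0.45984
  walk: TP=724, FN=77+72+60+64=273 → 724/997 = 0.72618
  bike: TP=389, FN=17+17+21+29=84 → 389/473 = 0.82241
Macro-recall = mean = (0.38230 + 0.47755 + 0.45984 + 0.72618 + 0.82241) / 5 = 0.5737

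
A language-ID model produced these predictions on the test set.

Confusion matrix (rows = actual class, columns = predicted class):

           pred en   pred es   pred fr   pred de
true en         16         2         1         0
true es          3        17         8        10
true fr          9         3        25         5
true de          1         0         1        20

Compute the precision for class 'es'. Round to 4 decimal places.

0.7727

Treat 'es' as positive and all other classes as negative.
precision = TP/(TP+FP).
es: TP=17, FP=2+3+0=5 → 17/22 = 0.77273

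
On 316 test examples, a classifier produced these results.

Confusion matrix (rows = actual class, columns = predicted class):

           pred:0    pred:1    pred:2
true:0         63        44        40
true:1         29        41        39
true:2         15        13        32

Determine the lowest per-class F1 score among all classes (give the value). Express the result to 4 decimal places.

0.3743

Per-class F1 score (2·TP/(2·TP+FP+FN)):
  0: TP=63, FP=29+15=44, FN=44+40=84 → 126/254 = 0.49606
  1: TP=41, FP=44+13=57, FN=29+39=68 → 82/207 = 0.39614
  2: TP=32, FP=40+39=79, FN=15+13=28 → 64/171 = 0.37427
Lowest is class '2' with F1 score = 0.3743.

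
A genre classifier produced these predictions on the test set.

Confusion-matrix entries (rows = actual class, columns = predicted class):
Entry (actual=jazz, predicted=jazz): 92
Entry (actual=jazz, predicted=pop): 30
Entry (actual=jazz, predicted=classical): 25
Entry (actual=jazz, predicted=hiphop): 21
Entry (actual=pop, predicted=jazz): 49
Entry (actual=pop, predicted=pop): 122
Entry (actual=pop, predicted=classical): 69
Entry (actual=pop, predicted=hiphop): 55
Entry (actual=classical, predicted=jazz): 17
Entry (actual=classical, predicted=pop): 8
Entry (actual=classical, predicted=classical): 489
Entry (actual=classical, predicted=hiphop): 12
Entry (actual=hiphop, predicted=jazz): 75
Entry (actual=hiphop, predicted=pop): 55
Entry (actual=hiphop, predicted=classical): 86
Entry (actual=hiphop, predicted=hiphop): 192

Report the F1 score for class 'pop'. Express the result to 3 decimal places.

Take TP from the diagonal, FP from the rest of the 'pop' prediction marginal, FN from the rest of the 'pop' actual marginal.
F1 score = 2·TP/(2·TP+FP+FN).
pop: TP=122, FP=30+8+55=93, FN=49+69+55=173 → 244/510 = 0.4784

0.478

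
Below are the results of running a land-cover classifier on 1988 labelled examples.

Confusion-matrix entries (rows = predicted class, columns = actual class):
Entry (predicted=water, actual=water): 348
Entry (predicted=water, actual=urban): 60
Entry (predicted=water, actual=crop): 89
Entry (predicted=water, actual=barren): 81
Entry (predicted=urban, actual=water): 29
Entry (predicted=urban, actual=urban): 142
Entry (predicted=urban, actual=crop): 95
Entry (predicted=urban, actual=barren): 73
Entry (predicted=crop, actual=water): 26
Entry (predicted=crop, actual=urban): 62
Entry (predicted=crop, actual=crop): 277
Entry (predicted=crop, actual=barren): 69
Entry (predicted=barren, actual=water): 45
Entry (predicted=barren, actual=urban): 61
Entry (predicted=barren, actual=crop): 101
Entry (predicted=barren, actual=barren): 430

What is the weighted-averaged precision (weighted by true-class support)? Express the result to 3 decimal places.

Per-class precision (TP/(TP+FP)):
  water: TP=348, FP=60+89+81=230 → 348/578 = 0.6021
  urban: TP=142, FP=29+95+73=197 → 142/339 = 0.4189
  crop: TP=277, FP=26+62+69=157 → 277/434 = 0.6382
  barren: TP=430, FP=45+61+101=207 → 430/637 = 0.6750
Weighted-precision = Σ (supportᵢ/N)·precisionᵢ with N=1988: (448/1988)·0.6021 + (325/1988)·0.4189 + (562/1988)·0.6382 + (653/1988)·0.6750 = 0.606

0.606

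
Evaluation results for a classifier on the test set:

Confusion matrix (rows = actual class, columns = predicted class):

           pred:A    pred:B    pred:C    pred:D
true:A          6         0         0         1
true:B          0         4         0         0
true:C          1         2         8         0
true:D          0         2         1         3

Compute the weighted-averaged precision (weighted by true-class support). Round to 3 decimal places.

0.796

Per-class precision (TP/(TP+FP)):
  A: TP=6, FP=0+1+0=1 → 6/7 = 0.8571
  B: TP=4, FP=0+2+2=4 → 4/8 = 0.5000
  C: TP=8, FP=0+0+1=1 → 8/9 = 0.8889
  D: TP=3, FP=1+0+0=1 → 3/4 = 0.7500
Weighted-precision = Σ (supportᵢ/N)·precisionᵢ with N=28: (7/28)·0.8571 + (4/28)·0.5000 + (11/28)·0.8889 + (6/28)·0.7500 = 0.796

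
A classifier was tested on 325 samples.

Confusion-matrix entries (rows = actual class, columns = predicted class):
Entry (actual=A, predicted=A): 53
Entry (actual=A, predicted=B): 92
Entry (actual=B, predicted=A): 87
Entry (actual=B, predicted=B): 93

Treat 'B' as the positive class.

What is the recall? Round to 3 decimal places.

0.517

Recall = TP/(TP+FN) = 93/(93+87) = 93/180 = 0.517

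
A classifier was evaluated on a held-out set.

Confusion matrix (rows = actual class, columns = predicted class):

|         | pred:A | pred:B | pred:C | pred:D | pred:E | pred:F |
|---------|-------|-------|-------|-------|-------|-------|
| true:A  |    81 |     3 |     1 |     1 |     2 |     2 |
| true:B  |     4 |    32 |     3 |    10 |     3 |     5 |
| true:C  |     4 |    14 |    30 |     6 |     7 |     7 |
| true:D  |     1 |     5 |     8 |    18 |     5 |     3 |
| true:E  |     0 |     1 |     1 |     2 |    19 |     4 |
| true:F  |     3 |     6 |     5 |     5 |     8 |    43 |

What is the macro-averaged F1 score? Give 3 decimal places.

Per-class F1 score (2·TP/(2·TP+FP+FN)):
  A: TP=81, FP=4+4+1+0+3=12, FN=3+1+1+2+2=9 → 162/183 = 0.8852
  B: TP=32, FP=3+14+5+1+6=29, FN=4+3+10+3+5=25 → 64/118 = 0.5424
  C: TP=30, FP=1+3+8+1+5=18, FN=4+14+6+7+7=38 → 60/116 = 0.5172
  D: TP=18, FP=1+10+6+2+5=24, FN=1+5+8+5+3=22 → 36/82 = 0.4390
  E: TP=19, FP=2+3+7+5+8=25, FN=0+1+1+2+4=8 → 38/71 = 0.5352
  F: TP=43, FP=2+5+7+3+4=21, FN=3+6+5+5+8=27 → 86/134 = 0.6418
Macro-F1 score = mean = (0.8852 + 0.5424 + 0.5172 + 0.4390 + 0.5352 + 0.6418) / 6 = 0.593

0.593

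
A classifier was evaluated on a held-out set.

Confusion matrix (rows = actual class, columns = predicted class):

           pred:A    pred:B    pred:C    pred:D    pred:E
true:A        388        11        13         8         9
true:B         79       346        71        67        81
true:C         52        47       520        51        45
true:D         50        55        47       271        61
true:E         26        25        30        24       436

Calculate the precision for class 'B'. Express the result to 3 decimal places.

0.715

Treat 'B' as positive and all other classes as negative.
precision = TP/(TP+FP).
B: TP=346, FP=11+47+55+25=138 → 346/484 = 0.7149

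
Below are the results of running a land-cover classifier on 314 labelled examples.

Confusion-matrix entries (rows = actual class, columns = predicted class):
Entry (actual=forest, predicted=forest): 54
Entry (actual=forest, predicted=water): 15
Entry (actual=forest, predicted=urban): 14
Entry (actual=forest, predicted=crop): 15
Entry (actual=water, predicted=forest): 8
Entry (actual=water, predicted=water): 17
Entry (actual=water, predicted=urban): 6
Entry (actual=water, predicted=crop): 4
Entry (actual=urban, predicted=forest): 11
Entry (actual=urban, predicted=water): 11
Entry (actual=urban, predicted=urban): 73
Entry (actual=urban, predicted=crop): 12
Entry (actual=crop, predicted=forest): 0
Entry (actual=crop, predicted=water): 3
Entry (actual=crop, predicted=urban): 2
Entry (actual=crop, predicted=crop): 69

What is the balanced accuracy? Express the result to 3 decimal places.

Balanced accuracy = mean of per-class recall.
  forest: recall = 54/98 = 0.5510
  water: recall = 17/35 = 0.4857
  urban: recall = 73/107 = 0.6822
  crop: recall = 69/74 = 0.9324
Mean = (0.5510 + 0.4857 + 0.6822 + 0.9324) / 4 = 0.663

0.663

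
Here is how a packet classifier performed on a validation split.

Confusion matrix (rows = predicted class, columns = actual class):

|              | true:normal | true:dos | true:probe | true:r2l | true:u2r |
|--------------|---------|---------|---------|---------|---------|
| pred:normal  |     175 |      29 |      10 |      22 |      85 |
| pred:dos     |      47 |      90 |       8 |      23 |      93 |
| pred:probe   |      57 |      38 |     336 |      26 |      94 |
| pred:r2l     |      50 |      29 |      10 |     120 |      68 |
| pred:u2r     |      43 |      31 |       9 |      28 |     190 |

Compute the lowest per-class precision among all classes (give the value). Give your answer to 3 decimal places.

0.345

Per-class precision (TP/(TP+FP)):
  normal: TP=175, FP=29+10+22+85=146 → 175/321 = 0.5452
  dos: TP=90, FP=47+8+23+93=171 → 90/261 = 0.3448
  probe: TP=336, FP=57+38+26+94=215 → 336/551 = 0.6098
  r2l: TP=120, FP=50+29+10+68=157 → 120/277 = 0.4332
  u2r: TP=190, FP=43+31+9+28=111 → 190/301 = 0.6312
Lowest is class 'dos' with precision = 0.345.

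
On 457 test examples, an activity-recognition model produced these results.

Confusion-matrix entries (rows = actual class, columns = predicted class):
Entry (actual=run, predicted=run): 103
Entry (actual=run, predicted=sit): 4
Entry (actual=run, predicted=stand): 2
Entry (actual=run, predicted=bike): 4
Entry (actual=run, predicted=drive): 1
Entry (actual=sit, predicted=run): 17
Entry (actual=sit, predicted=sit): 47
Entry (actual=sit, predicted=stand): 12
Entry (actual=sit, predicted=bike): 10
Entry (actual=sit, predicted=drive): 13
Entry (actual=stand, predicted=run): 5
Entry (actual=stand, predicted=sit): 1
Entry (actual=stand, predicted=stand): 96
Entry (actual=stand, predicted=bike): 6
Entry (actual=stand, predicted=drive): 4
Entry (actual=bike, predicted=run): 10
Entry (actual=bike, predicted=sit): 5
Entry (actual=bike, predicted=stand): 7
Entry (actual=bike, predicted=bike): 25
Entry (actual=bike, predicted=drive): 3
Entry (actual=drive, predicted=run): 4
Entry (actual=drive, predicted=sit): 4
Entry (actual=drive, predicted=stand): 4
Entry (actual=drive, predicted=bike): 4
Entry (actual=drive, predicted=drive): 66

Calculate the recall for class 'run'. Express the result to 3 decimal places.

0.904

Treat 'run' as positive and all other classes as negative.
recall = TP/(TP+FN).
run: TP=103, FN=4+2+4+1=11 → 103/114 = 0.9035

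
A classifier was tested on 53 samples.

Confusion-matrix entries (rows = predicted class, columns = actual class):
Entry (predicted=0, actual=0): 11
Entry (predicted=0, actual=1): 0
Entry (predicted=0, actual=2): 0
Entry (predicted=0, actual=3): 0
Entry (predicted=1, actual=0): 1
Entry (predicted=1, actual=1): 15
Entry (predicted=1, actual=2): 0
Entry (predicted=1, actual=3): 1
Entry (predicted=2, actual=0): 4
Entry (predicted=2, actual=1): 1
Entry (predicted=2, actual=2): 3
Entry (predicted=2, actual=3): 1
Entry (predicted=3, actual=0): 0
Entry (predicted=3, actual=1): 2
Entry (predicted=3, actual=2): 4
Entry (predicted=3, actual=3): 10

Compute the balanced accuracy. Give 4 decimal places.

0.6957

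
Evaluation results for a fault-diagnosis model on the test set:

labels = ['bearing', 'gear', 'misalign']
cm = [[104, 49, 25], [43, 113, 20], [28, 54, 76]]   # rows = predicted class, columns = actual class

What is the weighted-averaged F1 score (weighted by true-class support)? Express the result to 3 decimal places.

0.573

Per-class F1 score (2·TP/(2·TP+FP+FN)):
  bearing: TP=104, FP=49+25=74, FN=43+28=71 → 208/353 = 0.5892
  gear: TP=113, FP=43+20=63, FN=49+54=103 → 226/392 = 0.5765
  misalign: TP=76, FP=28+54=82, FN=25+20=45 → 152/279 = 0.5448
Weighted-F1 score = Σ (supportᵢ/N)·F1 scoreᵢ with N=512: (175/512)·0.5892 + (216/512)·0.5765 + (121/512)·0.5448 = 0.573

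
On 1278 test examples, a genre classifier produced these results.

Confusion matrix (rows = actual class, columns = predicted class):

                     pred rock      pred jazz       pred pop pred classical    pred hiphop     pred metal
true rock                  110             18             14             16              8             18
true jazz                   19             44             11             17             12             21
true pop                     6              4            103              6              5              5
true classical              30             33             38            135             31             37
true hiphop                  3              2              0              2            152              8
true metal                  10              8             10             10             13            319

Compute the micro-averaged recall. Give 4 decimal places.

Micro-averaging pools counts across classes: ΣTP=863, ΣFP=415, ΣFN=415.
Micro-recall = TP/(TP+FN) on pooled counts = 0.6753 (equals overall accuracy in single-label multiclass).

0.6753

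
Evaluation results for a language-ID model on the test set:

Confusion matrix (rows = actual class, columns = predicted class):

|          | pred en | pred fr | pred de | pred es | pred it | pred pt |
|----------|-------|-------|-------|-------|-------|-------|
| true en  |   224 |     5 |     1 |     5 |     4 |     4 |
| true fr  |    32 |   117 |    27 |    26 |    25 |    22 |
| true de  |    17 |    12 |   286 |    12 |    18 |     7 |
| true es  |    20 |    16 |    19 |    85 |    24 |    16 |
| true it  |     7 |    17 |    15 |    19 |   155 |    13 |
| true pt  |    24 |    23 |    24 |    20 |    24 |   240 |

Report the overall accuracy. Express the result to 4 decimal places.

0.6897

Accuracy = trace / total = (224+117+286+85+155+240=1107) / 1605 = 1107/1605 = 0.6897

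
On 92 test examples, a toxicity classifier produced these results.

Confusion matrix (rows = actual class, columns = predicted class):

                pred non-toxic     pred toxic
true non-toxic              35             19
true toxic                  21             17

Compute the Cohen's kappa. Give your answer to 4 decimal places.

0.0963

Observed agreement pₒ = trace/N = 52/92 = 0.56522
Expected agreement pₑ = Σ (rowᵢ·colᵢ)/N² = (54·56 + 38·36)/92² = 0.51890
κ = (pₒ − pₑ)/(1 − pₑ) = (0.56522 − 0.51890)/(1 − 0.51890) = 0.0963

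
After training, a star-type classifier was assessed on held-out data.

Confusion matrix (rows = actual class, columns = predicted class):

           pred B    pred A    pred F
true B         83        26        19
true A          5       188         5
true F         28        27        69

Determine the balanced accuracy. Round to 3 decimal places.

0.718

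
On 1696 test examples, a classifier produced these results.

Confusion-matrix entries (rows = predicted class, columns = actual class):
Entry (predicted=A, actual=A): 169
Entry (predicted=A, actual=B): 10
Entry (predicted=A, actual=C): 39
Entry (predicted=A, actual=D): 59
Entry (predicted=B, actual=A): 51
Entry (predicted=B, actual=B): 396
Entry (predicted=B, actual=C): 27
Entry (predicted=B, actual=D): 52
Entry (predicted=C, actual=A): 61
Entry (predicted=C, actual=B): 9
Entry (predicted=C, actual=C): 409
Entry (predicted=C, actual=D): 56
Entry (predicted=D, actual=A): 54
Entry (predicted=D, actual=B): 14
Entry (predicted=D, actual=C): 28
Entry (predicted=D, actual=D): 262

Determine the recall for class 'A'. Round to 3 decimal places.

Treat 'A' as positive and all other classes as negative.
recall = TP/(TP+FN).
A: TP=169, FN=51+61+54=166 → 169/335 = 0.5045

0.504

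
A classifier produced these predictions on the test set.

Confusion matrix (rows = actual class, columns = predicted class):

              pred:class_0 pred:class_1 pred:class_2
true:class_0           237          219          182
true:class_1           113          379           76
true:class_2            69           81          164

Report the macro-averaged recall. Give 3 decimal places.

0.520

Per-class recall (TP/(TP+FN)):
  class_0: TP=237, FN=219+182=401 → 237/638 = 0.3715
  class_1: TP=379, FN=113+76=189 → 379/568 = 0.6673
  class_2: TP=164, FN=69+81=150 → 164/314 = 0.5223
Macro-recall = mean = (0.3715 + 0.6673 + 0.5223) / 3 = 0.520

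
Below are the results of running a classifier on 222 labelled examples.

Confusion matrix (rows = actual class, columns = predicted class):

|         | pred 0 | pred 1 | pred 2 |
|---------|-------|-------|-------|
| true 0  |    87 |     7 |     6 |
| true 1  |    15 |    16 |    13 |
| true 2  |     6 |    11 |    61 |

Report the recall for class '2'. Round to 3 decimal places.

0.782

Treat '2' as positive and all other classes as negative.
recall = TP/(TP+FN).
2: TP=61, FN=6+11=17 → 61/78 = 0.7821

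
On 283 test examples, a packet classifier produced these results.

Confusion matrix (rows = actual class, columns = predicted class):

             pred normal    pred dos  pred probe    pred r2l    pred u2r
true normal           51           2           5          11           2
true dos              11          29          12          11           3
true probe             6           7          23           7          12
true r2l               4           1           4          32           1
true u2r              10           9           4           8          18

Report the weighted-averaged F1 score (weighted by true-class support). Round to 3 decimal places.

Per-class F1 score (2·TP/(2·TP+FP+FN)):
  normal: TP=51, FP=11+6+4+10=31, FN=2+5+11+2=20 → 102/153 = 0.6667
  dos: TP=29, FP=2+7+1+9=19, FN=11+12+11+3=37 → 58/114 = 0.5088
  probe: TP=23, FP=5+12+4+4=25, FN=6+7+7+12=32 → 46/103 = 0.4466
  r2l: TP=32, FP=11+11+7+8=37, FN=4+1+4+1=10 → 64/111 = 0.5766
  u2r: TP=18, FP=2+3+12+1=18, FN=10+9+4+8=31 → 36/85 = 0.4235
Weighted-F1 score = Σ (supportᵢ/N)·F1 scoreᵢ with N=283: (71/283)·0.6667 + (66/283)·0.5088 + (55/283)·0.4466 + (42/283)·0.5766 + (49/283)·0.4235 = 0.532

0.532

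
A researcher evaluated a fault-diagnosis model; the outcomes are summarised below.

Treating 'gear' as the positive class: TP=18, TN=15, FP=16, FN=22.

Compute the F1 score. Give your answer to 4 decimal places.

Precision = TP/(TP+FP) = 18/34 = 0.5294
Recall = TP/(TP+FN) = 18/40 = 0.4500
F1 = 2·TP/(2·TP+FP+FN) = 36/74 = 0.4865

0.4865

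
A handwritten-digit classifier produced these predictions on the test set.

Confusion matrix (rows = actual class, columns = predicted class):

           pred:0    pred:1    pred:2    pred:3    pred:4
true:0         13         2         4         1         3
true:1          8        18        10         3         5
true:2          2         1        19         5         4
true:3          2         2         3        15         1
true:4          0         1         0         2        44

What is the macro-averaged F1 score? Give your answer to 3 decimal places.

Per-class F1 score (2·TP/(2·TP+FP+FN)):
  0: TP=13, FP=8+2+2+0=12, FN=2+4+1+3=10 → 26/48 = 0.5417
  1: TP=18, FP=2+1+2+1=6, FN=8+10+3+5=26 → 36/68 = 0.5294
  2: TP=19, FP=4+10+3+0=17, FN=2+1+5+4=12 → 38/67 = 0.5672
  3: TP=15, FP=1+3+5+2=11, FN=2+2+3+1=8 → 30/49 = 0.6122
  4: TP=44, FP=3+5+4+1=13, FN=0+1+0+2=3 → 88/104 = 0.8462
Macro-F1 score = mean = (0.5417 + 0.5294 + 0.5672 + 0.6122 + 0.8462) / 5 = 0.619

0.619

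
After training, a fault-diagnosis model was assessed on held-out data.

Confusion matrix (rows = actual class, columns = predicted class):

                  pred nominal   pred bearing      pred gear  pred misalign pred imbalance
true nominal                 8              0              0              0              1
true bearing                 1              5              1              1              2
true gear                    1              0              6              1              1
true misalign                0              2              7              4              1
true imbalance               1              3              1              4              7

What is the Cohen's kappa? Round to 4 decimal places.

0.3981

Observed agreement pₒ = trace/N = 30/58 = 0.51724
Expected agreement pₑ = Σ (rowᵢ·colᵢ)/N² = (9·11 + 10·10 + 9·15 + 14·10 + 16·12)/58² = 0.19798
κ = (pₒ − pₑ)/(1 − pₑ) = (0.51724 − 0.19798)/(1 − 0.19798) = 0.3981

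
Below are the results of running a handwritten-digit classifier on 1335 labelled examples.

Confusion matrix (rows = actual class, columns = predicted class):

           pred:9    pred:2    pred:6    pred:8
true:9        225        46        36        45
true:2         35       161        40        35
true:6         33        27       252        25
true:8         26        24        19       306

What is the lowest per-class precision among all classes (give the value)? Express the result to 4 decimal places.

0.6240

Per-class precision (TP/(TP+FP)):
  9: TP=225, FP=35+33+26=94 → 225/319 = 0.70533
  2: TP=161, FP=46+27+24=97 → 161/258 = 0.62403
  6: TP=252, FP=36+40+19=95 → 252/347 = 0.72622
  8: TP=306, FP=45+35+25=105 → 306/411 = 0.74453
Lowest is class '2' with precision = 0.6240.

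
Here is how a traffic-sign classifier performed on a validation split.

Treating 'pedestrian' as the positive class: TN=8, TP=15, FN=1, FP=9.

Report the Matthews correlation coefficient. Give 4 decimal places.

0.4579

MCC = (TP·TN − FP·FN) / √((TP+FP)(TP+FN)(TN+FP)(TN+FN))
Numerator = 15·8 − 9·1 = 111
Denominator = √(24·16·17·9) = √58752 = 242.3881
MCC = 111 / 242.3881 = 0.4579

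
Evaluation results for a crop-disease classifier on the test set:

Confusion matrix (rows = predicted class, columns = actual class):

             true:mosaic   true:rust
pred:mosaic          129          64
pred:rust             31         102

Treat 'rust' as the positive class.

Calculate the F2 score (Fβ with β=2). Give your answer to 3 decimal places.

0.640

Fβ = (1+β²)·TP / ((1+β²)·TP + β²·FN + FP), with β²=4
= 5·102 / (5·102 + 4·64 + 31) = 0.640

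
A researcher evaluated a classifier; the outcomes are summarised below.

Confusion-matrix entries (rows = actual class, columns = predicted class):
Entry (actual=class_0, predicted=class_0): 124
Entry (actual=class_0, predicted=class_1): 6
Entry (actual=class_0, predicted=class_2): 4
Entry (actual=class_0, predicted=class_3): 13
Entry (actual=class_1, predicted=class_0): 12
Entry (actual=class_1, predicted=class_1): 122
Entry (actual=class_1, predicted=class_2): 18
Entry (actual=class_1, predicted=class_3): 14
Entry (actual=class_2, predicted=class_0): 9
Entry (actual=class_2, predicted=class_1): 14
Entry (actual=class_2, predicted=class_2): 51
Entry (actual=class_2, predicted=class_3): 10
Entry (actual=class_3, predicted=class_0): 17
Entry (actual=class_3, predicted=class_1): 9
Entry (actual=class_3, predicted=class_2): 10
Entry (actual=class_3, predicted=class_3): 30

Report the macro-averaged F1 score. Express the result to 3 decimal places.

0.659

Per-class F1 score (2·TP/(2·TP+FP+FN)):
  class_0: TP=124, FP=12+9+17=38, FN=6+4+13=23 → 248/309 = 0.8026
  class_1: TP=122, FP=6+14+9=29, FN=12+18+14=44 → 244/317 = 0.7697
  class_2: TP=51, FP=4+18+10=32, FN=9+14+10=33 → 102/167 = 0.6108
  class_3: TP=30, FP=13+14+10=37, FN=17+9+10=36 → 60/133 = 0.4511
Macro-F1 score = mean = (0.8026 + 0.7697 + 0.6108 + 0.4511) / 4 = 0.659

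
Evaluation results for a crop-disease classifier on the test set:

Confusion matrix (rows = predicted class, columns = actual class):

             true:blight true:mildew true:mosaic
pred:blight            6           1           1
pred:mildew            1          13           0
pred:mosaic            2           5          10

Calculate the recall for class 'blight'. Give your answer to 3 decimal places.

0.667

One-vs-rest for 'blight': TP = diagonal; FP = other classes predicted 'blight'; FN = 'blight' predicted as other.
recall = TP/(TP+FN).
blight: TP=6, FN=1+2=3 → 6/9 = 0.6667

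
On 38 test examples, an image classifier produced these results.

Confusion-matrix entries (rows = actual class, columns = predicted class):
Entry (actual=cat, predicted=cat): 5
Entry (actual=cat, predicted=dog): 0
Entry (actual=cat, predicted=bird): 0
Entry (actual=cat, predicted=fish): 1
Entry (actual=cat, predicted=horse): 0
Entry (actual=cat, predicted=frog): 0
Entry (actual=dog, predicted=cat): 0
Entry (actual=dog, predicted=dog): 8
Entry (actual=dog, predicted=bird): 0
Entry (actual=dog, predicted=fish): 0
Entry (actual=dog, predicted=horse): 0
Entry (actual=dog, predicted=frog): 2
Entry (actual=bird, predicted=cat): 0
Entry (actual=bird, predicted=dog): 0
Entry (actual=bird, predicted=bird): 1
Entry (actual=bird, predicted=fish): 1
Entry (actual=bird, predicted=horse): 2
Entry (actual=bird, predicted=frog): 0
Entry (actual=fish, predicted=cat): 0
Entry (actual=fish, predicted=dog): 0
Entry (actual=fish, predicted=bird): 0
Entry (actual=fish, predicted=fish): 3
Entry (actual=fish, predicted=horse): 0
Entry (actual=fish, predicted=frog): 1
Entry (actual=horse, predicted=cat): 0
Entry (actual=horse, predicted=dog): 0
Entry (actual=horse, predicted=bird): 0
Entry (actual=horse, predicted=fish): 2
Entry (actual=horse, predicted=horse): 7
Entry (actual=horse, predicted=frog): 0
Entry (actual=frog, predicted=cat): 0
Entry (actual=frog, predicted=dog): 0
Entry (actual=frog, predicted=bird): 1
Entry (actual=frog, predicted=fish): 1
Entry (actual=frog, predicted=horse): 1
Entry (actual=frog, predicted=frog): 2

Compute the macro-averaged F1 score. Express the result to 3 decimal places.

0.628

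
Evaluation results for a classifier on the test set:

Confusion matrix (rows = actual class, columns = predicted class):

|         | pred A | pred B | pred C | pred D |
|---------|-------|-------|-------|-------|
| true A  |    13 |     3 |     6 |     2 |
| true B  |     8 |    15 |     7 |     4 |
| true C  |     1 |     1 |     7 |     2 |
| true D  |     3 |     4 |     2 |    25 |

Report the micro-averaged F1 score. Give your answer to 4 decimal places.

0.5825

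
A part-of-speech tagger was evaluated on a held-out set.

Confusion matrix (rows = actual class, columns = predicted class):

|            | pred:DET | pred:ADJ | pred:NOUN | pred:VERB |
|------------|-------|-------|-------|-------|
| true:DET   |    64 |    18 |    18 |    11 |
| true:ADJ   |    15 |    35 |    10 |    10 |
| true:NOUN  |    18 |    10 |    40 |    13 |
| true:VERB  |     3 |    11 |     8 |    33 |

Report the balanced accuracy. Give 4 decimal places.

Balanced accuracy = mean of per-class recall.
  DET: recall = 64/111 = 0.57658
  ADJ: recall = 35/70 = 0.50000
  NOUN: recall = 40/81 = 0.49383
  VERB: recall = 33/55 = 0.60000
Mean = (0.57658 + 0.50000 + 0.49383 + 0.60000) / 4 = 0.5426

0.5426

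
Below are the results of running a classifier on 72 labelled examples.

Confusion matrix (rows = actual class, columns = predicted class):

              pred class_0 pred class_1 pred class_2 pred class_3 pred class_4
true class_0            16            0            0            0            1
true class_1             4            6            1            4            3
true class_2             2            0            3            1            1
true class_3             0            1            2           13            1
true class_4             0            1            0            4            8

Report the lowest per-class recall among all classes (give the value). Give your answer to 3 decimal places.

Per-class recall (TP/(TP+FN)):
  class_0: TP=16, FN=0+0+0+1=1 → 16/17 = 0.9412
  class_1: TP=6, FN=4+1+4+3=12 → 6/18 = 0.3333
  class_2: TP=3, FN=2+0+1+1=4 → 3/7 = 0.4286
  class_3: TP=13, FN=0+1+2+1=4 → 13/17 = 0.7647
  class_4: TP=8, FN=0+1+0+4=5 → 8/13 = 0.6154
Lowest is class 'class_1' with recall = 0.333.

0.333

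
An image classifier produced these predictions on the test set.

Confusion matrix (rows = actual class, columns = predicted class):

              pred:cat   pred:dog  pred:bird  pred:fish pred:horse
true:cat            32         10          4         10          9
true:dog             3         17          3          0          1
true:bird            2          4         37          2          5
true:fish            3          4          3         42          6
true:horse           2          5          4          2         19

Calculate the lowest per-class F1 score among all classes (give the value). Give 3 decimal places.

0.528

Per-class F1 score (2·TP/(2·TP+FP+FN)):
  cat: TP=32, FP=3+2+3+2=10, FN=10+4+10+9=33 → 64/107 = 0.5981
  dog: TP=17, FP=10+4+4+5=23, FN=3+3+0+1=7 → 34/64 = 0.5313
  bird: TP=37, FP=4+3+3+4=14, FN=2+4+2+5=13 → 74/101 = 0.7327
  fish: TP=42, FP=10+0+2+2=14, FN=3+4+3+6=16 → 84/114 = 0.7368
  horse: TP=19, FP=9+1+5+6=21, FN=2+5+4+2=13 → 38/72 = 0.5278
Lowest is class 'horse' with F1 score = 0.528.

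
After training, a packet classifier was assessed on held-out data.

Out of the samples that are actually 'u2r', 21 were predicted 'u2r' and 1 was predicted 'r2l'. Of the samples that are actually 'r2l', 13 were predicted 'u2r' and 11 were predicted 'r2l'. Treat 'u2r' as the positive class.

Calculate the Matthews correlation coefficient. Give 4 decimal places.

0.4697

MCC = (TP·TN − FP·FN) / √((TP+FP)(TP+FN)(TN+FP)(TN+FN))
Numerator = 21·11 − 13·1 = 218
Denominator = √(34·22·24·12) = √215424 = 464.1379
MCC = 218 / 464.1379 = 0.4697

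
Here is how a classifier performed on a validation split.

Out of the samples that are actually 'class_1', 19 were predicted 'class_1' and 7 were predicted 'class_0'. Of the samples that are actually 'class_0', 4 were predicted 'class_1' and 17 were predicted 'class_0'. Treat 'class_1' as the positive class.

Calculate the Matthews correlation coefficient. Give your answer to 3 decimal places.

MCC = (TP·TN − FP·FN) / √((TP+FP)(TP+FN)(TN+FP)(TN+FN))
Numerator = 19·17 − 4·7 = 295
Denominator = √(23·26·21·24) = √301392 = 548.9918
MCC = 295 / 548.9918 = 0.537

0.537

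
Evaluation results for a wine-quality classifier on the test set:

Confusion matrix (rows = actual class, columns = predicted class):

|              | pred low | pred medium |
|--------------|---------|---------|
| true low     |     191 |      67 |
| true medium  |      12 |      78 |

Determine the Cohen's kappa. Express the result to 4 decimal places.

Observed agreement pₒ = trace/N = 269/348 = 0.77299
Expected agreement pₑ = Σ (rowᵢ·colᵢ)/N² = (258·203 + 90·145)/348² = 0.54023
κ = (pₒ − pₑ)/(1 − pₑ) = (0.77299 − 0.54023)/(1 − 0.54023) = 0.5063

0.5063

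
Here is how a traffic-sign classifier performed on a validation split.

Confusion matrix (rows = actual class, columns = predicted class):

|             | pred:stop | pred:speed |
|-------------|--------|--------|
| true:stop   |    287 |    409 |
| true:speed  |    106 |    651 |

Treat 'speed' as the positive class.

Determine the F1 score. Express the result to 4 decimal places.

Precision = TP/(TP+FP) = 651/1060 = 0.6142
Recall = TP/(TP+FN) = 651/757 = 0.8600
F1 = 2·TP/(2·TP+FP+FN) = 1302/1817 = 0.7166

0.7166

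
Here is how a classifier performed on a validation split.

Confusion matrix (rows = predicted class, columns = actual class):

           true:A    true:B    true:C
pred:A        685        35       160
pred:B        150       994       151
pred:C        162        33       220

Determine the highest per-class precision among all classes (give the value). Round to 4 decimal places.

0.7784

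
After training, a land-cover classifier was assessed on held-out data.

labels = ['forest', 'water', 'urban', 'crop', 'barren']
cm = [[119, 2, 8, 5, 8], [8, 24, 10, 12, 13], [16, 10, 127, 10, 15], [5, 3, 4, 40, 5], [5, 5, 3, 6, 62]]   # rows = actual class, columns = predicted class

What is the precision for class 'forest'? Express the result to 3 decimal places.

Take TP from the diagonal, FP from the rest of the 'forest' prediction marginal, FN from the rest of the 'forest' actual marginal.
precision = TP/(TP+FP).
forest: TP=119, FP=8+16+5+5=34 → 119/153 = 0.7778

0.778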